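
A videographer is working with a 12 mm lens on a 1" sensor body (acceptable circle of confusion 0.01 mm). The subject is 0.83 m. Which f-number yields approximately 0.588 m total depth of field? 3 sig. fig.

f/5.60

Write h = H − f = f²/(N·c). The thin-lens limits are Dn = s·h/(h + (s−f)) and Df = s·h/(h − (s−f)), so DoF = Df − Dn = 2·s·(s−f)·h / (h² − (s−f)²).
That is a quadratic in h: DoF·h² − 2·s·(s−f)·h − DoF·(s−f)² = 0 ⇒ h = (s−f)·(s + √(s² + DoF²)) / DoF = 818 × (830 + √(830² + 588²)) / 588 = 818 × (830 + 1017.17) / 588 ≈ 2569.7 mm.
Then N = f²/(c·h) = 12² / (0.01 × 2569.7) = 144 / 25.697 ≈ 5.60.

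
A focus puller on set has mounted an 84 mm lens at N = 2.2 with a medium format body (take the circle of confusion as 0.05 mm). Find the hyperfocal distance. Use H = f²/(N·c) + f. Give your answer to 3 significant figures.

Hyperfocal distance H = f²/(N·c) + f = 84²/(2.2 × 0.05) + 84 = 7056/0.11 + 84 ≈ 64229.5 mm ≈ 64.2 m.

64.2 m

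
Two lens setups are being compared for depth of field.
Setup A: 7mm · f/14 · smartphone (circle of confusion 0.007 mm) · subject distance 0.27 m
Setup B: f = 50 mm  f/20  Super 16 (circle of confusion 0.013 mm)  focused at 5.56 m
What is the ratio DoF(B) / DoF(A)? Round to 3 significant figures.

24.2

Setup A: H = 7²/(14×0.007) + 7 ≈ 507.0 mm; DoF = Df − Dn = 569.62 − 176.93 ≈ 392.69 mm.
Setup B: H = 50²/(20×0.013) + 50 ≈ 9665.4 mm; DoF = Df − Dn = 13022.3 − 3534.6 ≈ 9487.7 mm.
Ratio = 9487.7 / 392.69 ≈ 24.2.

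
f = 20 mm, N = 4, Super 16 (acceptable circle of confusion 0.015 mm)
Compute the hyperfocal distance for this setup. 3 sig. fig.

6.69 m

Hyperfocal distance H = f²/(N·c) + f = 20²/(4 × 0.015) + 20 = 400/0.06 + 20 ≈ 6686.7 mm ≈ 6.69 m.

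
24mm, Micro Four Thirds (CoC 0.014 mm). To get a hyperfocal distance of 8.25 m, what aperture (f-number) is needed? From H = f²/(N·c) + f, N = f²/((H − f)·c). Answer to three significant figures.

Rearrange H = f²/(N·c) + f for N: N = f² / ((H − f)·c).
N = 24² / ((8250 − 24) × 0.014) = 576 / 115.2 ≈ 5.

f/5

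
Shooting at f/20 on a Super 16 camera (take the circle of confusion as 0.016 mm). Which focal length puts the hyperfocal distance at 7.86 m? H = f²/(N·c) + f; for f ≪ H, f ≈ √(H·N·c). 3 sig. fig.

From H = f²/(N·c) + f, with f ≪ H: f ≈ √(H·N·c) = √(7860 × 20 × 0.016) = √2515.2 ≈ 50.15 mm.
Exact: f² + N·c·f − N·c·H = 0 ⇒ f = (−N·c + √((N·c)² + 4·N·c·H))/2 = (−0.32 + √10061)/2 ≈ 49.992 mm ≈ 50.0 mm.

50.0 mm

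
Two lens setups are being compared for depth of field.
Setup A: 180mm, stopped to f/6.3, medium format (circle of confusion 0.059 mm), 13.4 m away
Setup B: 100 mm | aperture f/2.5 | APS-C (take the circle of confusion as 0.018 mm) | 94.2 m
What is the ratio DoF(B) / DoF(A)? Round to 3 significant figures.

23.4

Setup A: H = 180²/(6.3×0.059) + 180 ≈ 87347.1 mm; DoF = Df − Dn = 15795.6 − 11635.4 ≈ 4160.2 mm.
Setup B: H = 100²/(2.5×0.018) + 100 ≈ 222322.2 mm; DoF = Df − Dn = 163386 − 66177 ≈ 97209 mm.
Ratio = 97209 / 4160.2 ≈ 23.4.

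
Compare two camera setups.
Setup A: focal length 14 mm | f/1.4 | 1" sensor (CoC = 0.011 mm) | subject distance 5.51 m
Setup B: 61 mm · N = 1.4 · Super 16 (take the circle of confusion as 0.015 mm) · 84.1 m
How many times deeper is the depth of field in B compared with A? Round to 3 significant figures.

17.6

Setup A: H = 14²/(1.4×0.011) + 14 ≈ 12741.3 mm; DoF = Df − Dn = 9697.8 − 3848.2 ≈ 5849.6 mm.
Setup B: H = 61²/(1.4×0.015) + 61 ≈ 177251.5 mm; DoF = Df − Dn = 159973 − 57045 ≈ 102928 mm.
Ratio = 102928 / 5849.6 ≈ 17.6.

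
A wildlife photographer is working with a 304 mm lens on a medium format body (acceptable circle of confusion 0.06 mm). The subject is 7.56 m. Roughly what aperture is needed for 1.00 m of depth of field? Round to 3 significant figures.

f/14

Write h = H − f = f²/(N·c). The thin-lens limits are Dn = s·h/(h + (s−f)) and Df = s·h/(h − (s−f)), so DoF = Df − Dn = 2·s·(s−f)·h / (h² − (s−f)²).
That is a quadratic in h: DoF·h² − 2·s·(s−f)·h − DoF·(s−f)² = 0 ⇒ h = (s−f)·(s + √(s² + DoF²)) / DoF = 7256 × (7560 + √(7560² + 1000²)) / 1000 = 7256 × (7560 + 7625.85) / 1000 ≈ 110189 mm.
Then N = f²/(c·h) = 304² / (0.06 × 110189) = 92416 / 6611.3 ≈ 14.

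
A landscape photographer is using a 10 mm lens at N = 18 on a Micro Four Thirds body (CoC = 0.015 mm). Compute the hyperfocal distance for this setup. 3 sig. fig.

Hyperfocal distance H = f²/(N·c) + f = 10²/(18 × 0.015) + 10 = 100/0.27 + 10 ≈ 380.4 mm ≈ 0.380 m.

380 mm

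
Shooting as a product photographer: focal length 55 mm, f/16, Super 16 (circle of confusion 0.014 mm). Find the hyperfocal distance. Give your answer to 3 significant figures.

Hyperfocal distance H = f²/(N·c) + f = 55²/(16 × 0.014) + 55 = 3025/0.224 + 55 ≈ 13559.5 mm ≈ 13.6 m.

13.6 m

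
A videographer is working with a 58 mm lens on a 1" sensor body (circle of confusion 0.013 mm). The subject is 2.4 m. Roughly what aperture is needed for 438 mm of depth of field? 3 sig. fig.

Write h = H − f = f²/(N·c). The thin-lens limits are Dn = s·h/(h + (s−f)) and Df = s·h/(h − (s−f)), so DoF = Df − Dn = 2·s·(s−f)·h / (h² − (s−f)²).
That is a quadratic in h: DoF·h² − 2·s·(s−f)·h − DoF·(s−f)² = 0 ⇒ h = (s−f)·(s + √(s² + DoF²)) / DoF = 2342 × (2400 + √(2400² + 438²)) / 438 = 2342 × (2400 + 2439.64) / 438 ≈ 25878 mm.
Then N = f²/(c·h) = 58² / (0.013 × 25878) = 3364 / 336.41 ≈ 10.

f/10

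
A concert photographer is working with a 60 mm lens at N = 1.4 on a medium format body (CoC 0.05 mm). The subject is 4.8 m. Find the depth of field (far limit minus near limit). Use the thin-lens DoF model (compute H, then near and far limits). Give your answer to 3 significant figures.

0.892 m

Hyperfocal distance H = f²/(N·c) + f = 60²/(1.4 × 0.05) + 60 = 3600/0.07 + 60 ≈ 51488.6 mm ≈ 51.49 m.
Near limit Dn = s·(H − f)/(H + s − 2f) = 4800 × (51488.6 − 60) / (51488.6 + 4800 − 2 × 60) = 4800 × 51428.6 / 56168.6 ≈ 4394.93 mm.
Far limit Df = s·(H − f)/(H − s) = 4800 × (51488.6 − 60) / (51488.6 − 4800) = 4800 × 51428.6 / 46688.6 ≈ 5287.31 mm.
Depth of field = Df − Dn = 5287.31 − 4394.93 ≈ 892.38 mm ≈ 0.892 m.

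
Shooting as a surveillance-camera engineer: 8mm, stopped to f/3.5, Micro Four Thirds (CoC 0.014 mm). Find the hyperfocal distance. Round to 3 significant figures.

1.31 m

Hyperfocal distance H = f²/(N·c) + f = 8²/(3.5 × 0.014) + 8 = 64/0.049 + 8 ≈ 1314.1 mm ≈ 1.31 m.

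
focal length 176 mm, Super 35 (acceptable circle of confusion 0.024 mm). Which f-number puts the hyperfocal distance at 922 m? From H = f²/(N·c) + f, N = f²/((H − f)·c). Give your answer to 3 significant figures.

f/1.40

Rearrange H = f²/(N·c) + f for N: N = f² / ((H − f)·c).
N = 176² / ((922000 − 176) × 0.024) = 30976 / 22124 ≈ 1.40.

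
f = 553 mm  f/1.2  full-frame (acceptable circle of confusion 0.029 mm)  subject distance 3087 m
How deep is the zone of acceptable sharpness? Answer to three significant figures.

2470 m

Hyperfocal distance H = f²/(N·c) + f = 553²/(1.2 × 0.029) + 553 = 305809/0.0348 + 553 ≈ 8788167.9 mm ≈ 8788 m.
Near limit Dn = s·(H − f)/(H + s − 2f) = 3087000 × (8788167.9 − 553) / (8788167.9 + 3087000 − 2 × 553) = 3087000 × 8787614.9 / 11874061.9 ≈ 2284590 mm.
Far limit Df = s·(H − f)/(H − s) = 3087000 × (8788167.9 − 553) / (8788167.9 − 3087000) = 3087000 × 8787614.9 / 5701167.9 ≈ 4758212 mm.
Depth of field = Df − Dn = 4758212 − 2284590 ≈ 2473622 mm ≈ 2470 m.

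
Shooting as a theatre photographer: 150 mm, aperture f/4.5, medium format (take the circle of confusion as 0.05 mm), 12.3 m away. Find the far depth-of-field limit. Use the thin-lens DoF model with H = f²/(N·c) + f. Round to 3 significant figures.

Hyperfocal distance H = f²/(N·c) + f = 150²/(4.5 × 0.05) + 150 = 22500/0.225 + 150 ≈ 100150.0 mm ≈ 100.2 m.
Far limit Df = s·(H − f)/(H − s) = 12300 × (100150.0 − 150) / (100150.0 − 12300) = 12300 × 100000.0 / 87850.0 ≈ 14001 mm ≈ 14.0 m.

14.0 m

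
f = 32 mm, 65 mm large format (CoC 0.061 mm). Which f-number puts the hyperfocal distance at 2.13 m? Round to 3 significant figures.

f/8

Rearrange H = f²/(N·c) + f for N: N = f² / ((H − f)·c).
N = 32² / ((2130 − 32) × 0.061) = 1024 / 128.0 ≈ 8.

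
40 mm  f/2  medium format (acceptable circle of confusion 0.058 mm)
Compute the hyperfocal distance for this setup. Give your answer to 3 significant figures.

Hyperfocal distance H = f²/(N·c) + f = 40²/(2 × 0.058) + 40 = 1600/0.116 + 40 ≈ 13833.1 mm ≈ 13.8 m.

13.8 m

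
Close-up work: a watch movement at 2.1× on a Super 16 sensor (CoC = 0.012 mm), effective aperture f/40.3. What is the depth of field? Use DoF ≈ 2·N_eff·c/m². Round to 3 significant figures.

0.219 mm

At magnification m, DoF ≈ 2·N_eff·c/m² = 2 × 40.3 × 0.012 / 2.1² = 0.9672 / 4.41 ≈ 0.219 mm.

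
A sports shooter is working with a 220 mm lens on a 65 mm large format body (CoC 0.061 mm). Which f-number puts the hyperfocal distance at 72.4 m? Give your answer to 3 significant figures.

f/11

Rearrange H = f²/(N·c) + f for N: N = f² / ((H − f)·c).
N = 220² / ((72400 − 220) × 0.061) = 48400 / 4403 ≈ 11.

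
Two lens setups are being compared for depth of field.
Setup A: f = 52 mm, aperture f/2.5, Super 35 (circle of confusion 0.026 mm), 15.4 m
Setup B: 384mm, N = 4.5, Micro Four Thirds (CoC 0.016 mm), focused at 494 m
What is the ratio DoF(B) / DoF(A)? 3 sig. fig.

Setup A: H = 52²/(2.5×0.026) + 52 ≈ 41652.0 mm; DoF = Df − Dn = 24403 − 11250 ≈ 13153 mm.
Setup B: H = 384²/(4.5×0.016) + 384 ≈ 2048384.0 mm; DoF = Df − Dn = 650876 − 398059 ≈ 252817 mm.
Ratio = 252817 / 13153 ≈ 19.2.

19.2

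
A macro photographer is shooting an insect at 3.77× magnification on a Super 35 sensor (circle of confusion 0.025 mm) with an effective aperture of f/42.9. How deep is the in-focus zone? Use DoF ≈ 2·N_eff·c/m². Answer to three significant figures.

At magnification m, DoF ≈ 2·N_eff·c/m² = 2 × 42.9 × 0.025 / 3.77² = 2.145 / 14.21 ≈ 0.151 mm.

0.151 mm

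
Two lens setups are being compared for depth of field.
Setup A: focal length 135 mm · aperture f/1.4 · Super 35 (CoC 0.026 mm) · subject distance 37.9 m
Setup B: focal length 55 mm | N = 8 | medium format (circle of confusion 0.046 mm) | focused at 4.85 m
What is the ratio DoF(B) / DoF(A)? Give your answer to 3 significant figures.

1.49

Setup A: H = 135²/(1.4×0.026) + 135 ≈ 500821.8 mm; DoF = Df − Dn = 40991.9 − 35241.8 ≈ 5750.1 mm.
Setup B: H = 55²/(8×0.046) + 55 ≈ 8275.1 mm; DoF = Df − Dn = 11639.8 − 3063.2 ≈ 8576.6 mm.
Ratio = 8576.6 / 5750.1 ≈ 1.49.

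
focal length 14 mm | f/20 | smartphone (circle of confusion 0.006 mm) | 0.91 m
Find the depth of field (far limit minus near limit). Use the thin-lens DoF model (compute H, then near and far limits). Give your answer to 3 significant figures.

Hyperfocal distance H = f²/(N·c) + f = 14²/(20 × 0.006) + 14 = 196/0.12 + 14 ≈ 1647.3 mm ≈ 1.647 m.
Near limit Dn = s·(H − f)/(H + s − 2f) = 910 × (1647.3 − 14) / (1647.3 + 910 − 2 × 14) = 910 × 1633.3 / 2529.3 ≈ 587.6 mm.
Far limit Df = s·(H − f)/(H − s) = 910 × (1647.3 − 14) / (1647.3 − 910) = 910 × 1633.3 / 737.3 ≈ 2015.8 mm.
Depth of field = Df − Dn = 2015.8 − 587.6 ≈ 1428.2 mm ≈ 1.43 m.

1.43 m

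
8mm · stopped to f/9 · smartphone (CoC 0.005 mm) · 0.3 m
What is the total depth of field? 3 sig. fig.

129 mm

Hyperfocal distance H = f²/(N·c) + f = 8²/(9 × 0.005) + 8 = 64/0.045 + 8 ≈ 1430.2 mm ≈ 1.430 m.
Near limit Dn = s·(H − f)/(H + s − 2f) = 300 × (1430.2 − 8) / (1430.2 + 300 − 2 × 8) = 300 × 1422.2 / 1714.2 ≈ 248.90 mm.
Far limit Df = s·(H − f)/(H − s) = 300 × (1430.2 − 8) / (1430.2 − 300) = 300 × 1422.2 / 1130.2 ≈ 377.51 mm.
Depth of field = Df − Dn = 377.51 − 248.90 ≈ 128.61 mm.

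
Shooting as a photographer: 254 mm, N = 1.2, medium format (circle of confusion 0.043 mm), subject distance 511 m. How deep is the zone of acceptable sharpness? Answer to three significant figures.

501 m

Hyperfocal distance H = f²/(N·c) + f = 254²/(1.2 × 0.043) + 254 = 64516/0.0516 + 254 ≈ 1250564.1 mm ≈ 1251 m.
Near limit Dn = s·(H − f)/(H + s − 2f) = 511000 × (1250564.1 − 254) / (1250564.1 + 511000 − 2 × 254) = 511000 × 1250310.1 / 1761056.1 ≈ 362798 mm.
Far limit Df = s·(H − f)/(H − s) = 511000 × (1250564.1 − 254) / (1250564.1 − 511000) = 511000 × 1250310.1 / 739564.1 ≈ 863899 mm.
Depth of field = Df − Dn = 863899 − 362798 ≈ 501101 mm ≈ 501 m.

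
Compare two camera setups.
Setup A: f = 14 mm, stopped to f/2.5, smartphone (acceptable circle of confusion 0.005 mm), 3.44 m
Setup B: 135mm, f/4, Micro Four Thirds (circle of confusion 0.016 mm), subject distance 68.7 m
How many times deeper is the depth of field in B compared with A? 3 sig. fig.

22.2

Setup A: H = 14²/(2.5×0.005) + 14 ≈ 15694.0 mm; DoF = Df − Dn = 4401.8 − 2823.2 ≈ 1578.6 mm.
Setup B: H = 135²/(4×0.016) + 135 ≈ 284900.6 mm; DoF = Df − Dn = 90487 − 55369 ≈ 35118 mm.
Ratio = 35118 / 1578.6 ≈ 22.2.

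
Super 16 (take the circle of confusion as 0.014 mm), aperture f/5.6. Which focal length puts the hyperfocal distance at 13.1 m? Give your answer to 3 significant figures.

From H = f²/(N·c) + f, with f ≪ H: f ≈ √(H·N·c) = √(13100 × 5.6 × 0.014) = √1027.0 ≈ 32.05 mm.
Exact: f² + N·c·f − N·c·H = 0 ⇒ f = (−N·c + √((N·c)² + 4·N·c·H))/2 = (−0.0784 + √4108.2)/2 ≈ 32.008 mm ≈ 32.0 mm.

32.0 mm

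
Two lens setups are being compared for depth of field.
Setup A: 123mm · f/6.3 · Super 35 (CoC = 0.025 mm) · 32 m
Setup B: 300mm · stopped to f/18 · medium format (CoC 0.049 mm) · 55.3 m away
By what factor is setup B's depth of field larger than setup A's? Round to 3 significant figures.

3.52

Setup A: H = 123²/(6.3×0.025) + 123 ≈ 96180.1 mm; DoF = Df − Dn = 47894 − 24027 ≈ 23867 mm.
Setup B: H = 300²/(18×0.049) + 300 ≈ 102340.8 mm; DoF = Df − Dn = 119957 − 35932 ≈ 84025 mm.
Ratio = 84025 / 23867 ≈ 3.52.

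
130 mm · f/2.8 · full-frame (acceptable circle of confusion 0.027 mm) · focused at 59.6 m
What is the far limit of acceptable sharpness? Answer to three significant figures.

Hyperfocal distance H = f²/(N·c) + f = 130²/(2.8 × 0.027) + 130 = 16900/0.0756 + 130 ≈ 223675.0 mm ≈ 223.7 m.
Far limit Df = s·(H − f)/(H − s) = 59600 × (223675.0 − 130) / (223675.0 − 59600) = 59600 × 223545.0 / 164075.0 ≈ 81202 mm ≈ 81.2 m.

81.2 m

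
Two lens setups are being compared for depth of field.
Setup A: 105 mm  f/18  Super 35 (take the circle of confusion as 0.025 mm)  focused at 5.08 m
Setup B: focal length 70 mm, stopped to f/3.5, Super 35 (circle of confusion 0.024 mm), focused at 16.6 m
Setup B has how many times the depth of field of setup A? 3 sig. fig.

Setup A: H = 105²/(18×0.025) + 105 ≈ 24605.0 mm; DoF = Df − Dn = 6374.4 − 4222.6 ≈ 2151.8 mm.
Setup B: H = 70²/(3.5×0.024) + 70 ≈ 58403.3 mm; DoF = Df − Dn = 23164 − 12935 ≈ 10229 mm.
Ratio = 10229 / 2151.8 ≈ 4.75.

4.75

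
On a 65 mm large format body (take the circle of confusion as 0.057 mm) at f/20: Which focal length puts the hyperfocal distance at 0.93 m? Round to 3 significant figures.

From H = f²/(N·c) + f, with f ≪ H: f ≈ √(H·N·c) = √(930 × 20 × 0.057) = √1060.2 ≈ 32.56 mm.
Exact: f² + N·c·f − N·c·H = 0 ⇒ f = (−N·c + √((N·c)² + 4·N·c·H))/2 = (−1.14 + √4242.1)/2 ≈ 31.996 mm ≈ 32.0 mm.

32.0 mm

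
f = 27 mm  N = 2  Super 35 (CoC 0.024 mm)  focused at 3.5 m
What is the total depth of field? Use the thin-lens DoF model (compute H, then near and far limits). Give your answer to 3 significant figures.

1.69 m

Hyperfocal distance H = f²/(N·c) + f = 27²/(2 × 0.024) + 27 = 729/0.048 + 27 ≈ 15214.5 mm ≈ 15.21 m.
Near limit Dn = s·(H − f)/(H + s − 2f) = 3500 × (15214.5 − 27) / (15214.5 + 3500 − 2 × 27) = 3500 × 15187.5 / 18660.5 ≈ 2848.6 mm.
Far limit Df = s·(H − f)/(H − s) = 3500 × (15214.5 − 27) / (15214.5 − 3500) = 3500 × 15187.5 / 11714.5 ≈ 4537.6 mm.
Depth of field = Df − Dn = 4537.6 − 2848.6 ≈ 1689.0 mm ≈ 1.69 m.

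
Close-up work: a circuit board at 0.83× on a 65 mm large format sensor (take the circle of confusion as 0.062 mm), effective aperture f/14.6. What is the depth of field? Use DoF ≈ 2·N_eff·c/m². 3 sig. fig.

At magnification m, DoF ≈ 2·N_eff·c/m² = 2 × 14.6 × 0.062 / 0.83² = 1.81 / 0.6889 ≈ 2.63 mm.

2.63 mm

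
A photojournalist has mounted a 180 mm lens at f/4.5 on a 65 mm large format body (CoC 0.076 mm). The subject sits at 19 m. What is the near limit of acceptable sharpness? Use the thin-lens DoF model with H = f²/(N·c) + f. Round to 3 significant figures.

15.9 m

Hyperfocal distance H = f²/(N·c) + f = 180²/(4.5 × 0.076) + 180 = 32400/0.342 + 180 ≈ 94916.8 mm ≈ 94.92 m.
Near limit Dn = s·(H − f)/(H + s − 2f) = 19000 × (94916.8 − 180) / (94916.8 + 19000 − 2 × 180) = 19000 × 94736.8 / 113556.8 ≈ 15851 mm ≈ 15.9 m.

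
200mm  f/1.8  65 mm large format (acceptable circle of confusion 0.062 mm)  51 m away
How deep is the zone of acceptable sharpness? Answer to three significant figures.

Hyperfocal distance H = f²/(N·c) + f = 200²/(1.8 × 0.062) + 200 = 40000/0.1116 + 200 ≈ 358622.9 mm ≈ 358.6 m.
Near limit Dn = s·(H − f)/(H + s − 2f) = 51000 × (358622.9 − 200) / (358622.9 + 51000 − 2 × 200) = 51000 × 358422.9 / 409222.9 ≈ 44669 mm.
Far limit Df = s·(H − f)/(H − s) = 51000 × (358622.9 − 200) / (358622.9 − 51000) = 51000 × 358422.9 / 307622.9 ≈ 59422 mm.
Depth of field = Df − Dn = 59422 − 44669 ≈ 14753 mm ≈ 14.8 m.

14.8 m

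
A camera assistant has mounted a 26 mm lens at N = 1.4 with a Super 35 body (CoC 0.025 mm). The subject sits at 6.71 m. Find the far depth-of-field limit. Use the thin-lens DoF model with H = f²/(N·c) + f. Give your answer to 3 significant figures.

10.3 m

Hyperfocal distance H = f²/(N·c) + f = 26²/(1.4 × 0.025) + 26 = 676/0.035 + 26 ≈ 19340.3 mm ≈ 19.34 m.
Far limit Df = s·(H − f)/(H − s) = 6710 × (19340.3 − 26) / (19340.3 − 6710) = 6710 × 19314.3 / 12630.3 ≈ 10261 mm ≈ 10.3 m.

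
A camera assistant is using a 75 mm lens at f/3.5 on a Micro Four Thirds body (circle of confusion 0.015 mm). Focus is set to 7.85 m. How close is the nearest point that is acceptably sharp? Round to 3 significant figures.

Hyperfocal distance H = f²/(N·c) + f = 75²/(3.5 × 0.015) + 75 = 5625/0.0525 + 75 ≈ 107217.9 mm ≈ 107.2 m.
Near limit Dn = s·(H − f)/(H + s − 2f) = 7850 × (107217.9 − 75) / (107217.9 + 7850 − 2 × 75) = 7850 × 107142.9 / 114917.9 ≈ 7318.9 mm ≈ 7.32 m.

7.32 m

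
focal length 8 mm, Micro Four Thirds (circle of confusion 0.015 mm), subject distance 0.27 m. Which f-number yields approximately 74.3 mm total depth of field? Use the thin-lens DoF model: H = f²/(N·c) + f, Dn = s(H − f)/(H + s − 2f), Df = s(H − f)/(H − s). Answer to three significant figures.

Write h = H − f = f²/(N·c). The thin-lens limits are Dn = s·h/(h + (s−f)) and Df = s·h/(h − (s−f)), so DoF = Df − Dn = 2·s·(s−f)·h / (h² − (s−f)²).
That is a quadratic in h: DoF·h² − 2·s·(s−f)·h − DoF·(s−f)² = 0 ⇒ h = (s−f)·(s + √(s² + DoF²)) / DoF = 262 × (270 + √(270² + 74.3²)) / 74.3 = 262 × (270 + 280.037) / 74.3 ≈ 1939.6 mm.
Then N = f²/(c·h) = 8² / (0.015 × 1939.6) = 64 / 29.093 ≈ 2.20.

f/2.20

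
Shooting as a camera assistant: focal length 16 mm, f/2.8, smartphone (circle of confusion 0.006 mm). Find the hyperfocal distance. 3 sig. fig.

15.3 m

Hyperfocal distance H = f²/(N·c) + f = 16²/(2.8 × 0.006) + 16 = 256/0.0168 + 16 ≈ 15254.1 mm ≈ 15.3 m.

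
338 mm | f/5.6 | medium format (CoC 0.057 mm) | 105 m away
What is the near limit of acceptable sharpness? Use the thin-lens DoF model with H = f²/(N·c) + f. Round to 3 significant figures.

81.2 m

Hyperfocal distance H = f²/(N·c) + f = 338²/(5.6 × 0.057) + 338 = 114244/0.3192 + 338 ≈ 358245.3 mm ≈ 358.2 m.
Near limit Dn = s·(H − f)/(H + s − 2f) = 105000 × (358245.3 − 338) / (358245.3 + 105000 − 2 × 338) = 105000 × 357907.3 / 462569.3 ≈ 81242 mm ≈ 81.2 m.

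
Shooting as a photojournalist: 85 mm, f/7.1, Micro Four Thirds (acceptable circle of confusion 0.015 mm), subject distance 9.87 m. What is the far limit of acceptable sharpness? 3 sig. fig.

11.5 m

Hyperfocal distance H = f²/(N·c) + f = 85²/(7.1 × 0.015) + 85 = 7225/0.1065 + 85 ≈ 67925.4 mm ≈ 67.93 m.
Far limit Df = s·(H − f)/(H − s) = 9870 × (67925.4 − 85) / (67925.4 − 9870) = 9870 × 67840.4 / 58055.4 ≈ 11534 mm ≈ 11.5 m.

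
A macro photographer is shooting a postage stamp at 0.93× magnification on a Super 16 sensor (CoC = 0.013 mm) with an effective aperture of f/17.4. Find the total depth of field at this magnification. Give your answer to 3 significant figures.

0.523 mm

At magnification m, DoF ≈ 2·N_eff·c/m² = 2 × 17.4 × 0.013 / 0.93² = 0.4524 / 0.8649 ≈ 0.523 mm.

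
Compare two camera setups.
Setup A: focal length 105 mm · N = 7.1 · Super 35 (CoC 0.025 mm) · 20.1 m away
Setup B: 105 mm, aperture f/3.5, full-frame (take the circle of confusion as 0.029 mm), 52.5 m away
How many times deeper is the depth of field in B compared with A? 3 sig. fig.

Setup A: H = 105²/(7.1×0.025) + 105 ≈ 62217.7 mm; DoF = Df − Dn = 29642 − 15205 ≈ 14437 mm.
Setup B: H = 105²/(3.5×0.029) + 105 ≈ 108725.7 mm; DoF = Df − Dn = 101423 − 35416 ≈ 66007 mm.
Ratio = 66007 / 14437 ≈ 4.57.

4.57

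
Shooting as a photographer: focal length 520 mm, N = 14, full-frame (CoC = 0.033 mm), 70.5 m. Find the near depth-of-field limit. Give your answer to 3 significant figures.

Hyperfocal distance H = f²/(N·c) + f = 520²/(14 × 0.033) + 520 = 270400/0.462 + 520 ≈ 585801.4 mm ≈ 585.8 m.
Near limit Dn = s·(H − f)/(H + s − 2f) = 70500 × (585801.4 − 520) / (585801.4 + 70500 − 2 × 520) = 70500 × 585281.4 / 655261.4 ≈ 62971 mm ≈ 63.0 m.

63.0 m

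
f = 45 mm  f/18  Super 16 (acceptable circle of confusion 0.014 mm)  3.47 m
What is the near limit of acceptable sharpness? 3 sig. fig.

2.43 m

Hyperfocal distance H = f²/(N·c) + f = 45²/(18 × 0.014) + 45 = 2025/0.252 + 45 ≈ 8080.7 mm ≈ 8.081 m.
Near limit Dn = s·(H − f)/(H + s − 2f) = 3470 × (8080.7 − 45) / (8080.7 + 3470 − 2 × 45) = 3470 × 8035.7 / 11460.7 ≈ 2433.0 mm ≈ 2.43 m.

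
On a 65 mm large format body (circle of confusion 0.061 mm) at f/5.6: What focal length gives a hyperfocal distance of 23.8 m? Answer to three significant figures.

From H = f²/(N·c) + f, with f ≪ H: f ≈ √(H·N·c) = √(23800 × 5.6 × 0.061) = √8130.1 ≈ 90.17 mm.
Exact: f² + N·c·f − N·c·H = 0 ⇒ f = (−N·c + √((N·c)² + 4·N·c·H))/2 = (−0.3416 + √32520)/2 ≈ 89.996 mm ≈ 90.0 mm.

90.0 mm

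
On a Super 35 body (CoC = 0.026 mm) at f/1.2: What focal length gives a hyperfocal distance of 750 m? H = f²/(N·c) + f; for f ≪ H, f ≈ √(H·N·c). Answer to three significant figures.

153 mm

From H = f²/(N·c) + f, with f ≪ H: f ≈ √(H·N·c) = √(750000 × 1.2 × 0.026) = √23400 ≈ 153.0 mm.
The +f correction barely moves this — solving exactly, f² + N·c·f − N·c·H = 0 ⇒ f = (−N·c + √((N·c)² + 4·N·c·H))/2 = (−0.0312 + √93600)/2 ≈ 152.95 mm, so f ≈ 153 mm.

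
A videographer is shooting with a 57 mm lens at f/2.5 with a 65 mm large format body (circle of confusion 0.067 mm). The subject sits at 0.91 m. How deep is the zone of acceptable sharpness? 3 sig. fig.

Hyperfocal distance H = f²/(N·c) + f = 57²/(2.5 × 0.067) + 57 = 3249/0.1675 + 57 ≈ 19454.0 mm ≈ 19.45 m.
Near limit Dn = s·(H − f)/(H + s − 2f) = 910 × (19454.0 − 57) / (19454.0 + 910 − 2 × 57) = 910 × 19397.0 / 20250.0 ≈ 871.668 mm.
Far limit Df = s·(H − f)/(H − s) = 910 × (19454.0 − 57) / (19454.0 − 910) = 910 × 19397.0 / 18544.0 ≈ 951.859 mm.
Depth of field = Df − Dn = 951.859 − 871.668 ≈ 80.191 mm.

80.2 mm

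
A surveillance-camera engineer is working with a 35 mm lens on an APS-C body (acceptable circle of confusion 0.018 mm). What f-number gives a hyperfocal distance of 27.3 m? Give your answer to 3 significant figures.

Rearrange H = f²/(N·c) + f for N: N = f² / ((H − f)·c).
N = 35² / ((27300 − 35) × 0.018) = 1225 / 490.8 ≈ 2.50.

f/2.50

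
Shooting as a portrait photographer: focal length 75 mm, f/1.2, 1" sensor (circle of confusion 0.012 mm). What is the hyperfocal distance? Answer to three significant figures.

Hyperfocal distance H = f²/(N·c) + f = 75²/(1.2 × 0.012) + 75 = 5625/0.0144 + 75 ≈ 390700.0 mm ≈ 391 m.

391 m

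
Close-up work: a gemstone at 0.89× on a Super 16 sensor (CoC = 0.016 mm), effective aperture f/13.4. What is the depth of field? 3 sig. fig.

0.541 mm

At magnification m, DoF ≈ 2·N_eff·c/m² = 2 × 13.4 × 0.016 / 0.89² = 0.4288 / 0.7921 ≈ 0.541 mm.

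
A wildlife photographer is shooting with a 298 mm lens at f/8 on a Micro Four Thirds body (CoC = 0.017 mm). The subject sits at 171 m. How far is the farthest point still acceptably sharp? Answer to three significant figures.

232 m

Hyperfocal distance H = f²/(N·c) + f = 298²/(8 × 0.017) + 298 = 88804/0.136 + 298 ≈ 653268.6 mm ≈ 653.3 m.
Far limit Df = s·(H − f)/(H − s) = 171000 × (653268.6 − 298) / (653268.6 − 171000) = 171000 × 652970.6 / 482268.6 ≈ 231527 mm ≈ 232 m.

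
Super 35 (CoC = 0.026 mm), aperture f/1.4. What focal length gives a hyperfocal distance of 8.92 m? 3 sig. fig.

18.0 mm

From H = f²/(N·c) + f, with f ≪ H: f ≈ √(H·N·c) = √(8920 × 1.4 × 0.026) = √324.69 ≈ 18.02 mm.
The +f correction barely moves this — solving exactly, f² + N·c·f − N·c·H = 0 ⇒ f = (−N·c + √((N·c)² + 4·N·c·H))/2 = (−0.0364 + √1298.8)/2 ≈ 18.001 mm, so f ≈ 18.0 mm.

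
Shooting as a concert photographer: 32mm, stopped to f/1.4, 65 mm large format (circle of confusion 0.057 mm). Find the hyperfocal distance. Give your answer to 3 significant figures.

Hyperfocal distance H = f²/(N·c) + f = 32²/(1.4 × 0.057) + 32 = 1024/0.0798 + 32 ≈ 12864.1 mm ≈ 12.9 m.

12.9 m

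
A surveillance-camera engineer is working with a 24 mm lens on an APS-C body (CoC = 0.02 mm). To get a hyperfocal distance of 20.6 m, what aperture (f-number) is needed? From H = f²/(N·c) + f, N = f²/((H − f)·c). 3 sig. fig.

Rearrange H = f²/(N·c) + f for N: N = f² / ((H − f)·c).
N = 24² / ((20600 − 24) × 0.02) = 576 / 411.5 ≈ 1.40.

f/1.40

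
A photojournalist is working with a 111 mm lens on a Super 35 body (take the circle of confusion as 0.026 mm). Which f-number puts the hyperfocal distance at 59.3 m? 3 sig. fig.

f/8.01

Rearrange H = f²/(N·c) + f for N: N = f² / ((H − f)·c).
N = 111² / ((59300 − 111) × 0.026) = 12321 / 1539 ≈ 8.01.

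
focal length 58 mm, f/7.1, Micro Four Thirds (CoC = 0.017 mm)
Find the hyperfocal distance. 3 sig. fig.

27.9 m

Hyperfocal distance H = f²/(N·c) + f = 58²/(7.1 × 0.017) + 58 = 3364/0.1207 + 58 ≈ 27928.8 mm ≈ 27.9 m.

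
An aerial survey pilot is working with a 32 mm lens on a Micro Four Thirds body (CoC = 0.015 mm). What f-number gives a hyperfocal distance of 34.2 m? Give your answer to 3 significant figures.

Rearrange H = f²/(N·c) + f for N: N = f² / ((H − f)·c).
N = 32² / ((34200 − 32) × 0.015) = 1024 / 512.5 ≈ 2.00.

f/2.00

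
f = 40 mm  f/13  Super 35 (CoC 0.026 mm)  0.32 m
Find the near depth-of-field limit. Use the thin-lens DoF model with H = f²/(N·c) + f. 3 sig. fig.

302 mm

Hyperfocal distance H = f²/(N·c) + f = 40²/(13 × 0.026) + 40 = 1600/0.338 + 40 ≈ 4773.7 mm ≈ 4.774 m.
Near limit Dn = s·(H − f)/(H + s − 2f) = 320 × (4773.7 − 40) / (4773.7 + 320 − 2 × 40) = 320 × 4733.7 / 5013.7 ≈ 302.13 mm.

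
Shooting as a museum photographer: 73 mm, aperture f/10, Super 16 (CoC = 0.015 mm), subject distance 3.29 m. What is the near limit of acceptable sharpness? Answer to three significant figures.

3.02 m

Hyperfocal distance H = f²/(N·c) + f = 73²/(10 × 0.015) + 73 = 5329/0.15 + 73 ≈ 35599.7 mm ≈ 35.60 m.
Near limit Dn = s·(H − f)/(H + s − 2f) = 3290 × (35599.7 − 73) / (35599.7 + 3290 − 2 × 73) = 3290 × 35526.7 / 38743.7 ≈ 3016.8 mm ≈ 3.02 m.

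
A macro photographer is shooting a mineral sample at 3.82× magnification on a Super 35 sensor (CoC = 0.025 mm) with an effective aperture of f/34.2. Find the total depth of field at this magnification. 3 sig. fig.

0.117 mm

At magnification m, DoF ≈ 2·N_eff·c/m² = 2 × 34.2 × 0.025 / 3.82² = 1.71 / 14.59 ≈ 0.117 mm.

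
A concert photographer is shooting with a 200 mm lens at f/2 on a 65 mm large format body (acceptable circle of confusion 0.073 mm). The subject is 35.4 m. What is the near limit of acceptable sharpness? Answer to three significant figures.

31.4 m

Hyperfocal distance H = f²/(N·c) + f = 200²/(2 × 0.073) + 200 = 40000/0.146 + 200 ≈ 274172.6 mm ≈ 274.2 m.
Near limit Dn = s·(H − f)/(H + s − 2f) = 35400 × (274172.6 − 200) / (274172.6 + 35400 − 2 × 200) = 35400 × 273972.6 / 309172.6 ≈ 31370 mm ≈ 31.4 m.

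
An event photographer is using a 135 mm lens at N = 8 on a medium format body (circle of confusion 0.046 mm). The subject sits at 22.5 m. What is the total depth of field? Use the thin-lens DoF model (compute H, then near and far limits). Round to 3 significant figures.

25.5 m

Hyperfocal distance H = f²/(N·c) + f = 135²/(8 × 0.046) + 135 = 18225/0.368 + 135 ≈ 49659.5 mm ≈ 49.66 m.
Near limit Dn = s·(H − f)/(H + s − 2f) = 22500 × (49659.5 − 135) / (49659.5 + 22500 − 2 × 135) = 22500 × 49524.5 / 71889.5 ≈ 15500 mm.
Far limit Df = s·(H − f)/(H − s) = 22500 × (49659.5 − 135) / (49659.5 − 22500) = 22500 × 49524.5 / 27159.5 ≈ 41028 mm.
Depth of field = Df − Dn = 41028 − 15500 ≈ 25528 mm ≈ 25.5 m.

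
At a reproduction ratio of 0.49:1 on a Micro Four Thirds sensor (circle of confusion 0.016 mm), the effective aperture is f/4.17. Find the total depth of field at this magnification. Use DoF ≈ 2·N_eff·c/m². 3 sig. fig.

0.556 mm

At magnification m, DoF ≈ 2·N_eff·c/m² = 2 × 4.17 × 0.016 / 0.49² = 0.1334 / 0.2401 ≈ 0.556 mm.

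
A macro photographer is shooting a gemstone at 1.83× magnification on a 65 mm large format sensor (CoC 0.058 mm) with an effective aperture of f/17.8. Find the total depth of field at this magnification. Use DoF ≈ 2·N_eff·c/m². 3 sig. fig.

At magnification m, DoF ≈ 2·N_eff·c/m² = 2 × 17.8 × 0.058 / 1.83² = 2.065 / 3.349 ≈ 0.617 mm.

0.617 mm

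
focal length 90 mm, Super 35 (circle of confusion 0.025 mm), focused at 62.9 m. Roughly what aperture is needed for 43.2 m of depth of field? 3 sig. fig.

Write h = H − f = f²/(N·c). The thin-lens limits are Dn = s·h/(h + (s−f)) and Df = s·h/(h − (s−f)), so DoF = Df − Dn = 2·s·(s−f)·h / (h² − (s−f)²).
That is a quadratic in h: DoF·h² − 2·s·(s−f)·h − DoF·(s−f)² = 0 ⇒ h = (s−f)·(s + √(s² + DoF²)) / DoF = 62810 × (62900 + √(62900² + 43200²)) / 43200 = 62810 × (62900 + 76306.3) / 43200 ≈ 202397 mm.
Then N = f²/(c·h) = 90² / (0.025 × 202397) = 8100 / 5059.9 ≈ 1.60.

f/1.60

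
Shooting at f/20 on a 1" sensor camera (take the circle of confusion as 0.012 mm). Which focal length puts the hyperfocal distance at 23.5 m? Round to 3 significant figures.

75.0 mm

From H = f²/(N·c) + f, with f ≪ H: f ≈ √(H·N·c) = √(23500 × 20 × 0.012) = √5640.0 ≈ 75.10 mm.
Exact: f² + N·c·f − N·c·H = 0 ⇒ f = (−N·c + √((N·c)² + 4·N·c·H))/2 = (−0.24 + √22560)/2 ≈ 74.980 mm ≈ 75.0 mm.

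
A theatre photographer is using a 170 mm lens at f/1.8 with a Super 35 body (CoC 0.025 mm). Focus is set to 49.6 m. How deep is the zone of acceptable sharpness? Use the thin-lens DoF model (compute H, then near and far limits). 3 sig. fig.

7.68 m

Hyperfocal distance H = f²/(N·c) + f = 170²/(1.8 × 0.025) + 170 = 28900/0.045 + 170 ≈ 642392.2 mm ≈ 642.4 m.
Near limit Dn = s·(H − f)/(H + s − 2f) = 49600 × (642392.2 − 170) / (642392.2 + 49600 − 2 × 170) = 49600 × 642222.2 / 691652.2 ≈ 46055.3 mm.
Far limit Df = s·(H − f)/(H − s) = 49600 × (642392.2 − 170) / (642392.2 − 49600) = 49600 × 642222.2 / 592792.2 ≈ 53735.9 mm.
Depth of field = Df − Dn = 53735.9 − 46055.3 ≈ 7680.6 mm ≈ 7.68 m.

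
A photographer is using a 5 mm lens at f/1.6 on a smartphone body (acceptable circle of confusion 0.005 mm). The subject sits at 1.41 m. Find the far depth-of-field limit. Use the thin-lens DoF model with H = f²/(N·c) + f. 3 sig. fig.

Hyperfocal distance H = f²/(N·c) + f = 5²/(1.6 × 0.005) + 5 = 25/0.008 + 5 ≈ 3130.0 mm ≈ 3.130 m.
Far limit Df = s·(H − f)/(H − s) = 1410 × (3130.0 − 5) / (3130.0 − 1410) = 1410 × 3125.0 / 1720.0 ≈ 2561.8 mm ≈ 2.56 m.

2.56 m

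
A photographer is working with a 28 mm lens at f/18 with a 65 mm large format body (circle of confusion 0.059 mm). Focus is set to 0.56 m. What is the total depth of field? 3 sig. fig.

1.68 m

Hyperfocal distance H = f²/(N·c) + f = 28²/(18 × 0.059) + 28 = 784/1.062 + 28 ≈ 766.2 mm ≈ 0.766 m.
Near limit Dn = s·(H − f)/(H + s − 2f) = 560 × (766.2 − 28) / (766.2 + 560 − 2 × 28) = 560 × 738.2 / 1270.2 ≈ 325.5 mm.
Far limit Df = s·(H − f)/(H − s) = 560 × (766.2 − 28) / (766.2 − 560) = 560 × 738.2 / 206.2 ≈ 2004.6 mm.
Depth of field = Df − Dn = 2004.6 − 325.5 ≈ 1679.1 mm ≈ 1.68 m.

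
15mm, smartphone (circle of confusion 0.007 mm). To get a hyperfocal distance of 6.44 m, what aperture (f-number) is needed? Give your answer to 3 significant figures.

Rearrange H = f²/(N·c) + f for N: N = f² / ((H − f)·c).
N = 15² / ((6440 − 15) × 0.007) = 225 / 44.98 ≈ 5.

f/5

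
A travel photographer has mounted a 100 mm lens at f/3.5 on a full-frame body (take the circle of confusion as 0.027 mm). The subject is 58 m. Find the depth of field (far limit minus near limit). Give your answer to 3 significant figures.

90.6 m

Hyperfocal distance H = f²/(N·c) + f = 100²/(3.5 × 0.027) + 100 = 10000/0.0945 + 100 ≈ 105920.1 mm ≈ 105.9 m.
Near limit Dn = s·(H − f)/(H + s − 2f) = 58000 × (105920.1 − 100) / (105920.1 + 58000 − 2 × 100) = 58000 × 105820.1 / 163720.1 ≈ 37488 mm.
Far limit Df = s·(H − f)/(H − s) = 58000 × (105920.1 − 100) / (105920.1 − 58000) = 58000 × 105820.1 / 47920.1 ≈ 128079 mm.
Depth of field = Df − Dn = 128079 − 37488 ≈ 90591 mm ≈ 90.6 m.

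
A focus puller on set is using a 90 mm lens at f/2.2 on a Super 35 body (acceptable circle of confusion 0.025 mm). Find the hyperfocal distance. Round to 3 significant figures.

Hyperfocal distance H = f²/(N·c) + f = 90²/(2.2 × 0.025) + 90 = 8100/0.055 + 90 ≈ 147362.7 mm ≈ 147 m.

147 m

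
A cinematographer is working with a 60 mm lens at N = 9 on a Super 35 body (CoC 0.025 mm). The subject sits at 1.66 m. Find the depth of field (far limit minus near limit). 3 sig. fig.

Hyperfocal distance H = f²/(N·c) + f = 60²/(9 × 0.025) + 60 = 3600/0.225 + 60 ≈ 16060.0 mm ≈ 16.06 m.
Near limit Dn = s·(H − f)/(H + s − 2f) = 1660 × (16060.0 − 60) / (16060.0 + 1660 − 2 × 60) = 1660 × 16000.0 / 17600.0 ≈ 1509.09 mm.
Far limit Df = s·(H − f)/(H − s) = 1660 × (16060.0 − 60) / (16060.0 − 1660) = 1660 × 16000.0 / 14400.0 ≈ 1844.44 mm.
Depth of field = Df − Dn = 1844.44 − 1509.09 ≈ 335.35 mm.

335 mm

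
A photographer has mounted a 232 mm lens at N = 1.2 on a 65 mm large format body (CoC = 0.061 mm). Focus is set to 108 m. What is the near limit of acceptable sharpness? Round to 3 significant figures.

Hyperfocal distance H = f²/(N·c) + f = 232²/(1.2 × 0.061) + 232 = 53824/0.0732 + 232 ≈ 735532.5 mm ≈ 735.5 m.
Near limit Dn = s·(H − f)/(H + s − 2f) = 108000 × (735532.5 − 232) / (735532.5 + 108000 − 2 × 232) = 108000 × 735300.5 / 843068.5 ≈ 94195 mm ≈ 94.2 m.

94.2 m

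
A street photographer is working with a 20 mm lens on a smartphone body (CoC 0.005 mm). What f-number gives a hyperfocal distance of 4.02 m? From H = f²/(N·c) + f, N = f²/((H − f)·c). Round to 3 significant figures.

Rearrange H = f²/(N·c) + f for N: N = f² / ((H − f)·c).
N = 20² / ((4020 − 20) × 0.005) = 400 / 20.00 ≈ 20.

f/20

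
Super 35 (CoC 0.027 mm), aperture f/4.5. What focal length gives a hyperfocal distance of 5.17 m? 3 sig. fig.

25.0 mm

From H = f²/(N·c) + f, with f ≪ H: f ≈ √(H·N·c) = √(5170 × 4.5 × 0.027) = √628.15 ≈ 25.06 mm.
Exact: f² + N·c·f − N·c·H = 0 ⇒ f = (−N·c + √((N·c)² + 4·N·c·H))/2 = (−0.1215 + √2512.6)/2 ≈ 25.002 mm ≈ 25.0 mm.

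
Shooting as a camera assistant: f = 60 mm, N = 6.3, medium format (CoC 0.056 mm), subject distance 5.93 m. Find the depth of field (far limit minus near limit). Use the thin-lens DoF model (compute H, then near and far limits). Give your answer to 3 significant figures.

Hyperfocal distance H = f²/(N·c) + f = 60²/(6.3 × 0.056) + 60 = 3600/0.3528 + 60 ≈ 10264.1 mm ≈ 10.26 m.
Near limit Dn = s·(H − f)/(H + s − 2f) = 5930 × (10264.1 − 60) / (10264.1 + 5930 − 2 × 60) = 5930 × 10204.1 / 16074.1 ≈ 3764 mm.
Far limit Df = s·(H − f)/(H − s) = 5930 × (10264.1 − 60) / (10264.1 − 5930) = 5930 × 10204.1 / 4334.1 ≈ 13961 mm.
Depth of field = Df − Dn = 13961 − 3764 ≈ 10197 mm ≈ 10.2 m.

10.2 m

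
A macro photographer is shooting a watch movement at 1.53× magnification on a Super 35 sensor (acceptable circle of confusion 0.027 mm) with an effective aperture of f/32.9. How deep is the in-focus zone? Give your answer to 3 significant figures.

At magnification m, DoF ≈ 2·N_eff·c/m² = 2 × 32.9 × 0.027 / 1.53² = 1.777 / 2.341 ≈ 0.759 mm.

0.759 mm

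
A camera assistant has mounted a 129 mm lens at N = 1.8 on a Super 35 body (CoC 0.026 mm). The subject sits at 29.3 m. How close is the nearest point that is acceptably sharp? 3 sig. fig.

27.1 m

Hyperfocal distance H = f²/(N·c) + f = 129²/(1.8 × 0.026) + 129 = 16641/0.0468 + 129 ≈ 355705.9 mm ≈ 355.7 m.
Near limit Dn = s·(H − f)/(H + s − 2f) = 29300 × (355705.9 − 129) / (355705.9 + 29300 − 2 × 129) = 29300 × 355576.9 / 384747.9 ≈ 27079 mm ≈ 27.1 m.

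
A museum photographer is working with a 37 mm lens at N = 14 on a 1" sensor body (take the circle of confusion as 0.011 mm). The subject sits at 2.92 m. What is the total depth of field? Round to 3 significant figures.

2.12 m

Hyperfocal distance H = f²/(N·c) + f = 37²/(14 × 0.011) + 37 = 1369/0.154 + 37 ≈ 8926.6 mm ≈ 8.927 m.
Near limit Dn = s·(H − f)/(H + s − 2f) = 2920 × (8926.6 − 37) / (8926.6 + 2920 − 2 × 37) = 2920 × 8889.6 / 11772.6 ≈ 2204.9 mm.
Far limit Df = s·(H − f)/(H − s) = 2920 × (8926.6 − 37) / (8926.6 − 2920) = 2920 × 8889.6 / 6006.6 ≈ 4321.5 mm.
Depth of field = Df − Dn = 4321.5 − 2204.9 ≈ 2116.6 mm ≈ 2.12 m.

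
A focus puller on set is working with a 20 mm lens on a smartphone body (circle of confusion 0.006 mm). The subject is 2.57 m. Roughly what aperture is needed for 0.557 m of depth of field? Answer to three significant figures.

f/2.80

Write h = H − f = f²/(N·c). The thin-lens limits are Dn = s·h/(h + (s−f)) and Df = s·h/(h − (s−f)), so DoF = Df − Dn = 2·s·(s−f)·h / (h² − (s−f)²).
That is a quadratic in h: DoF·h² − 2·s·(s−f)·h − DoF·(s−f)² = 0 ⇒ h = (s−f)·(s + √(s² + DoF²)) / DoF = 2550 × (2570 + √(2570² + 557²)) / 557 = 2550 × (2570 + 2629.67) / 557 ≈ 23805 mm.
Then N = f²/(c·h) = 20² / (0.006 × 23805) = 400 / 142.83 ≈ 2.80.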